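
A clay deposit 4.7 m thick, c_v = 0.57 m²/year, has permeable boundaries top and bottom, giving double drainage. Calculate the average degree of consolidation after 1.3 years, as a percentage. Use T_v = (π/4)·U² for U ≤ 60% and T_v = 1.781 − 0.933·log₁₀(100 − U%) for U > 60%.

U ≈ 41.3 %

Drainage path length: H_d = H/2 = 2.35 m (double drainage).
T_v = c_v·t/H_d² = 0.57×1.3/2.35² = 0.13418.
T_v = 0.13418 corresponds to the U ≤ 60% branch:
U = √(4T_v/π) = 0.4133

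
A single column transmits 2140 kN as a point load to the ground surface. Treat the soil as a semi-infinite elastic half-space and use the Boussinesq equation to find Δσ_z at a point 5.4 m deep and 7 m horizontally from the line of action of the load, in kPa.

Δσ_z ≈ 2.98 kPa

Boussinesq vertical stress below a point load on an elastic half-space:
Δσ_z = 3P/(2πz²) · [1 + (r/z)²]^(−5/2)
r/z = 7/5.4 = 1.2963; [1+(r/z)²]^(−5/2) = 0.085017.
Δσ_z = 3×2140/(2π×5.4²) × 0.085017 = 35.04 × 0.085017 = 2.979 kPa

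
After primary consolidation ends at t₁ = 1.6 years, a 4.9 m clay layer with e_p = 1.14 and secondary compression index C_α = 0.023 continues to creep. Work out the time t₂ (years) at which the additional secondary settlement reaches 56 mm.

t₂ ≈ 18.5 years

S_s = C_α·H/(1+e_p)·log₁₀(t₂/t₁) ⇒ log₁₀(t₂/t₁) = S_s·(1+e_p)/(C_α·H).
log₁₀(t₂/t₁) = 0.056 × (1+1.14) / (0.023×4.9) = 1.063
t₂ = t₁ × 10^1.063 = 1.6 × 11.57 = 18.51 years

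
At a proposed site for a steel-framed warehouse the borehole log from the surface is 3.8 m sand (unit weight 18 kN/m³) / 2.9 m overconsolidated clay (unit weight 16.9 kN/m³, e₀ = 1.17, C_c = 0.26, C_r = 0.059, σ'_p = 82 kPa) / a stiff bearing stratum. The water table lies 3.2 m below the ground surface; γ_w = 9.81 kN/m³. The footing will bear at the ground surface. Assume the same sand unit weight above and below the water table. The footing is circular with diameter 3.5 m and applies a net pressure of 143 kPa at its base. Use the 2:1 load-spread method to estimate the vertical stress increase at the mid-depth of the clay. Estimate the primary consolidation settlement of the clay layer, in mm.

S_c ≈ 27.4 mm

Mid-depth of clay below the ground surface: z = 3.8 + 2.9/2 = 5.25 m.
Total vertical stress at mid-clay: σ_v = 18×3.8 + 16.9×1.45 = 92.905 kPa.
Pore pressure: u = 9.81×(5.25 − 3.2) = 20.11 kPa.
Initial effective stress: σ'_0 = σ_v − u = 92.905 − 20.11 = 72.795 kPa.
Stress increase at mid-clay by the 2:1 spreading method:
Δσ ≈ qD²/(D+z)² = 143×3.5²/(3.5+5.25)² = 22.88 kPa
Final effective stress: σ'_f = 72.795 + 22.88 = 95.675 kPa.
σ'_f = 95.675 > σ'_p = 82 kPa, so the stress path crosses the preconsolidation pressure — recompression up to σ'_p, then virgin compression beyond:
S_c = H/(1+e₀)·[C_r·log₁₀(σ'_p/σ'_0) + C_c·log₁₀(σ'_f/σ'_p)]
    = 2.9/2.17 × [0.059×log₁₀(82/72.795) + 0.26×log₁₀(95.675/82)]
    = 1.3364 × [0.003051 + 0.017416] = 0.02735 m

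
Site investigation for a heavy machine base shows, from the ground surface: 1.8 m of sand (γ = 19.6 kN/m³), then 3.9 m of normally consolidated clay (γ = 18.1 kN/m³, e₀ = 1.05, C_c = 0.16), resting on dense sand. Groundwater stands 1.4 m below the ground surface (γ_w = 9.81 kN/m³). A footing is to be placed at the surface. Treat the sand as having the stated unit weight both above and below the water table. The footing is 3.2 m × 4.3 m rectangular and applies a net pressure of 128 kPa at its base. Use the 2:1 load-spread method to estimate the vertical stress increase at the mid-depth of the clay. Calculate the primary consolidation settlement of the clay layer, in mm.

S_c ≈ 67.2 mm

Mid-depth of clay below the ground surface: z = 1.8 + 3.9/2 = 3.75 m.
Total vertical stress at mid-clay: σ_v = 19.6×1.8 + 18.1×1.95 = 70.575 kPa.
Pore pressure: u = 9.81×(3.75 − 1.4) = 23.054 kPa.
Initial effective stress: σ'_0 = σ_v − u = 70.575 − 23.054 = 47.521 kPa.
Stress increase at mid-clay by the 2:1 spreading method:
Δσ = qBL/((B+z)(L+z)) = 128×3.2×4.3/((3.2+3.75)(4.3+3.75)) = 31.481 kPa
Final effective stress: σ'_f = σ'_0 + Δσ = 47.521 + 31.481 = 79.002 kPa.
Normally consolidated clay, so the full stress increment lies on the virgin compression line:
S_c = C_c·H/(1+e₀)·log₁₀(σ'_f/σ'_0) = 0.16×3.9/(1+1.05)×log₁₀(79.002/47.521)
    = 0.30439 × 0.22075 = 0.06719 m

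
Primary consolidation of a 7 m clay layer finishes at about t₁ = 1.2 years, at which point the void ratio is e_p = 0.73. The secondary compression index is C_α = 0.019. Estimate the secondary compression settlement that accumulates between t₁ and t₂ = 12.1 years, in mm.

S_s ≈ 77.2 mm

Secondary compression: S_s = C_α·H/(1+e_p)·log₁₀(t₂/t₁)
S_s = 0.019×7/(1+0.73)×log₁₀(12.1/1.2)
    = 0.07688 × 1.004 = 0.07716 m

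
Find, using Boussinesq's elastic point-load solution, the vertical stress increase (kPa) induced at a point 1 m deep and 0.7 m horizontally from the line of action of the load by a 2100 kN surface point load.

Δσ_z ≈ 370 kPa

Boussinesq vertical stress below a point load on an elastic half-space:
Δσ_z = 3P/(2πz²) · [1 + (r/z)²]^(−5/2)
r/z = 0.7/1 = 0.7; [1+(r/z)²]^(−5/2) = 0.36901.
Δσ_z = 3×2100/(2π×1²) × 0.36901 = 1002.7 × 0.36901 = 370 kPa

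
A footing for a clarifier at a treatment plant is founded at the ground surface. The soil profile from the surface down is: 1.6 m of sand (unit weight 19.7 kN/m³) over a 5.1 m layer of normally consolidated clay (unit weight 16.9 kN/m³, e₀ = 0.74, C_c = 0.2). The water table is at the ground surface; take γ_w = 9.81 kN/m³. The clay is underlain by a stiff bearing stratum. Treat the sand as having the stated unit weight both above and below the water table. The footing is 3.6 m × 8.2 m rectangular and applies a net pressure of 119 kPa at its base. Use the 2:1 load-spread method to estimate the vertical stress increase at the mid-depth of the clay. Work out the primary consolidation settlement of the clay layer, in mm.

Mid-depth of clay below the ground surface: z = 1.6 + 5.1/2 = 4.15 m.
Total vertical stress at mid-clay: σ_v = 19.7×1.6 + 16.9×2.55 = 74.615 kPa.
Pore pressure: u = 9.81×(4.15 − 0) = 40.712 kPa.
Initial effective stress: σ'_0 = σ_v − u = 74.615 − 40.712 = 33.903 kPa.
Stress increase at mid-clay by the 2:1 spreading method:
Δσ = qBL/((B+z)(L+z)) = 119×3.6×8.2/((3.6+4.15)(8.2+4.15)) = 36.702 kPa
Final effective stress: σ'_f = σ'_0 + Δσ = 33.903 + 36.702 = 70.605 kPa.
Normally consolidated clay, so the full stress increment lies on the virgin compression line:
S_c = C_c·H/(1+e₀)·log₁₀(σ'_f/σ'_0) = 0.2×5.1/(1+0.74)×log₁₀(70.605/33.903)
    = 0.58621 × 0.3186 = 0.1868 m

S_c ≈ 187 mm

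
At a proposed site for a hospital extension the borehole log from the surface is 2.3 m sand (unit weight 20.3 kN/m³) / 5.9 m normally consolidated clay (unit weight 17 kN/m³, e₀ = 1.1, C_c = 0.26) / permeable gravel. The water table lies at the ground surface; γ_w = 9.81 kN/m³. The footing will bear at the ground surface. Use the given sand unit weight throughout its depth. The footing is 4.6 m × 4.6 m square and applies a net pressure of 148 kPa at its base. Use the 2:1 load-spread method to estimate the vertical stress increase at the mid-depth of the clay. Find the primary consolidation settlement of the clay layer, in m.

Mid-depth of clay below the ground surface: z = 2.3 + 5.9/2 = 5.25 m.
Total vertical stress at mid-clay: σ_v = 20.3×2.3 + 17×2.95 = 96.84 kPa.
Pore pressure: u = 9.81×(5.25 − 0) = 51.503 kPa.
Initial effective stress: σ'_0 = σ_v − u = 96.84 − 51.503 = 45.337 kPa.
Stress increase at mid-clay by the 2:1 spreading method:
Δσ = qBL/((B+z)(L+z)) = 148×4.6×4.6/((4.6+5.25)(4.6+5.25)) = 32.278 kPa
Final effective stress: σ'_f = σ'_0 + Δσ = 45.337 + 32.278 = 77.615 kPa.
Normally consolidated clay, so the full stress increment lies on the virgin compression line:
S_c = C_c·H/(1+e₀)·log₁₀(σ'_f/σ'_0) = 0.26×5.9/(1+1.1)×log₁₀(77.615/45.337)
    = 0.73048 × 0.23349 = 0.1706 m

S_c ≈ 0.171 m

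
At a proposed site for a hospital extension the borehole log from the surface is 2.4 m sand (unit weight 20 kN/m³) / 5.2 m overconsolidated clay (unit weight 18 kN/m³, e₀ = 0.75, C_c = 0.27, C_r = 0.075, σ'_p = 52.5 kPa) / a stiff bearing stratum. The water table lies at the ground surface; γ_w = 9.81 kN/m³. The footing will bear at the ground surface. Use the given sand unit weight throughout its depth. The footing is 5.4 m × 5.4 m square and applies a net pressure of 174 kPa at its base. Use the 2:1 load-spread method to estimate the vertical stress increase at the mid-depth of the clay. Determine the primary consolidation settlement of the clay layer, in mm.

S_c ≈ 211 mm

Mid-depth of clay below the ground surface: z = 2.4 + 5.2/2 = 5 m.
Total vertical stress at mid-clay: σ_v = 20×2.4 + 18×2.6 = 94.8 kPa.
Pore pressure: u = 9.81×(5 − 0) = 49.05 kPa.
Initial effective stress: σ'_0 = σ_v − u = 94.8 − 49.05 = 45.75 kPa.
Stress increase at mid-clay by the 2:1 spreading method:
Δσ = qBL/((B+z)(L+z)) = 174×5.4×5.4/((5.4+5)(5.4+5)) = 46.911 kPa
Final effective stress: σ'_f = 45.75 + 46.911 = 92.661 kPa.
σ'_f = 92.661 > σ'_p = 52.5 kPa, so the stress path crosses the preconsolidation pressure — recompression up to σ'_p, then virgin compression beyond:
S_c = H/(1+e₀)·[C_r·log₁₀(σ'_p/σ'_0) + C_c·log₁₀(σ'_f/σ'_p)]
    = 5.2/1.75 × [0.075×log₁₀(52.5/45.75) + 0.27×log₁₀(92.661/52.5)]
    = 2.9714 × [0.0044826 + 0.066619] = 0.2113 m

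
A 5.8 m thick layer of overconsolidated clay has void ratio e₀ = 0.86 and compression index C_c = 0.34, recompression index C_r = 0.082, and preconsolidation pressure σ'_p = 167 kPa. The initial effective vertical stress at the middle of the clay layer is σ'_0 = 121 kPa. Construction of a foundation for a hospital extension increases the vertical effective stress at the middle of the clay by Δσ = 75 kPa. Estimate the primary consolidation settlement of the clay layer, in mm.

Final effective stress: σ'_f = 121 + 75 = 196 kPa.
σ'_f = 196 > σ'_p = 167 kPa, so the stress path crosses the preconsolidation pressure — recompression up to σ'_p, then virgin compression beyond:
S_c = H/(1+e₀)·[C_r·log₁₀(σ'_p/σ'_0) + C_c·log₁₀(σ'_f/σ'_p)]
    = 5.8/1.86 × [0.082×log₁₀(167/121) + 0.34×log₁₀(196/167)]
    = 3.1183 × [0.011474 + 0.023643] = 0.1095 m

S_c ≈ 110 mm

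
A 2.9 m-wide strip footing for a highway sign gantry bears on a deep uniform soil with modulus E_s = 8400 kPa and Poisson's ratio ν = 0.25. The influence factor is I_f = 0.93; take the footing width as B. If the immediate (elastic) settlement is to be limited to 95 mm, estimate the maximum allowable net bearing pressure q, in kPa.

S_e = q·B·(1−ν²)/E_s · I_f  ⇒  q = S_e·E_s / (B·(1−ν²)·I_f).
q = 0.095 × 8400 / (2.9 × 0.9375 × 0.93) = 315.6 kPa

q ≈ 316 kPa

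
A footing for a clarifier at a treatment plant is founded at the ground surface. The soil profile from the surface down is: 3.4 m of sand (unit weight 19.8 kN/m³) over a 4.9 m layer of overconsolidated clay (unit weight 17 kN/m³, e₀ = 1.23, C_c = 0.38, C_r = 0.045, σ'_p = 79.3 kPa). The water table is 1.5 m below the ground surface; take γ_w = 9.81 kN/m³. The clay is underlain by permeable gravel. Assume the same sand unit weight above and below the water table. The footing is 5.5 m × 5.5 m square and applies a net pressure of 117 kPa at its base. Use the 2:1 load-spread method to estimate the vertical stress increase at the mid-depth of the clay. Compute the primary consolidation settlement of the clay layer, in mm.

Mid-depth of clay below the ground surface: z = 3.4 + 4.9/2 = 5.85 m.
Total vertical stress at mid-clay: σ_v = 19.8×3.4 + 17×2.45 = 108.97 kPa.
Pore pressure: u = 9.81×(5.85 − 1.5) = 42.673 kPa.
Initial effective stress: σ'_0 = σ_v − u = 108.97 − 42.673 = 66.297 kPa.
Stress increase at mid-clay by the 2:1 spreading method:
Δσ = qBL/((B+z)(L+z)) = 117×5.5×5.5/((5.5+5.85)(5.5+5.85)) = 27.474 kPa
Final effective stress: σ'_f = 66.297 + 27.474 = 93.771 kPa.
σ'_f = 93.771 > σ'_p = 79.3 kPa, so the stress path crosses the preconsolidation pressure — recompression up to σ'_p, then virgin compression beyond:
S_c = H/(1+e₀)·[C_r·log₁₀(σ'_p/σ'_0) + C_c·log₁₀(σ'_f/σ'_p)]
    = 4.9/2.23 × [0.045×log₁₀(79.3/66.297) + 0.38×log₁₀(93.771/79.3)]
    = 2.1973 × [0.0035001 + 0.027662] = 0.06847 m

S_c ≈ 68.5 mm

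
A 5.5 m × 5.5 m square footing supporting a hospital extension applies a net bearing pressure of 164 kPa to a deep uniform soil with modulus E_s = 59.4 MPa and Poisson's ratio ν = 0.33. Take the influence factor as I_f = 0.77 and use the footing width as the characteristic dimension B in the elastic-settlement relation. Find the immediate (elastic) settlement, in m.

S_e ≈ 0.0104 m

Immediate (elastic) settlement: S_e = q·B·(1−ν²)/E_s · I_f.
E_s = 59.4 MPa = 59400 kPa.
S_e = 164 × 5.5 × (1 − 0.33²) / 59400 × 0.77
    = 164 × 5.5 × 0.8911 / 59400 × 0.77
    = 0.01042 m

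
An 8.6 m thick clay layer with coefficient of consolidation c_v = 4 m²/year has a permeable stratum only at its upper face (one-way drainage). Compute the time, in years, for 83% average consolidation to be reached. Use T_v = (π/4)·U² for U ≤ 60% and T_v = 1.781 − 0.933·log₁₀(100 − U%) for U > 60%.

t ≈ 11.7 years

Drainage path length: H_d = H = 8.6 m (single drainage).
U > 60%: T_v = 1.781 − 0.933·log₁₀(100 − 83) = 0.63299.
t = T_v·H_d²/c_v = 0.63299×8.6²/4 = 11.7 years.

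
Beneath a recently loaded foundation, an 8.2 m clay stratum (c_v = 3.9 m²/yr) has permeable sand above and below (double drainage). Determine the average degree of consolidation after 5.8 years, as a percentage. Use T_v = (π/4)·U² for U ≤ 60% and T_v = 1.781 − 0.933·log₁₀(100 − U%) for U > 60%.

Drainage path length: H_d = H/2 = 4.1 m (double drainage).
T_v = c_v·t/H_d² = 3.9×5.8/4.1² = 1.3456.
T_v = 1.3456 corresponds to the U > 60% branch:
U = 1 − 10^((1.781 − T_v)/0.933)/100 = 0.9707

U ≈ 97.1 %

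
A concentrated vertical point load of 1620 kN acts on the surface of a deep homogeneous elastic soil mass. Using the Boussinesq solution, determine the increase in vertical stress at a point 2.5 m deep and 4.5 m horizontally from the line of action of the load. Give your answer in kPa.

Boussinesq vertical stress below a point load on an elastic half-space:
Δσ_z = 3P/(2πz²) · [1 + (r/z)²]^(−5/2)
r/z = 4.5/2.5 = 1.8; [1+(r/z)²]^(−5/2) = 0.027014.
Δσ_z = 3×1620/(2π×2.5²) × 0.027014 = 123.76 × 0.027014 = 3.343 kPa

Δσ_z ≈ 3.34 kPa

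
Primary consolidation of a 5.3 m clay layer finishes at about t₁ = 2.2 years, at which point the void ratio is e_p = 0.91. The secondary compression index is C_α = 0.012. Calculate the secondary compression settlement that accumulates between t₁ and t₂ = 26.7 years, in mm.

Secondary compression: S_s = C_α·H/(1+e_p)·log₁₀(t₂/t₁)
S_s = 0.012×5.3/(1+0.91)×log₁₀(26.7/2.2)
    = 0.0333 × 1.084 = 0.0361 m

S_s ≈ 36.1 mm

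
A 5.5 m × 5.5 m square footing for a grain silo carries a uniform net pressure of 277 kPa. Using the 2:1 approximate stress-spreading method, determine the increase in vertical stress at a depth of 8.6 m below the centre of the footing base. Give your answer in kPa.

Δσ_z ≈ 42.1 kPa

By the 2:1 method the load spreads at 1 horizontal : 2 vertical, so at depth z the loaded area has grown by z in each plan dimension:
Δσ = qBL/((B+z)(L+z)) = 277×5.5×5.5/((5.5+8.6)(5.5+8.6)) = 42.147 kPa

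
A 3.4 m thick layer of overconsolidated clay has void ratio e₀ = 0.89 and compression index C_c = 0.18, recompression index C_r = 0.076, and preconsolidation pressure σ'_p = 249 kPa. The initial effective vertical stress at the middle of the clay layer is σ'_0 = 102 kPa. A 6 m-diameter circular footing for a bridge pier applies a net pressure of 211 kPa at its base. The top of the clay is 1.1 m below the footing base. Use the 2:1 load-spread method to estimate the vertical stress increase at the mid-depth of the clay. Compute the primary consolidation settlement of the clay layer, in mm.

S_c ≈ 40 mm

Mid-depth of clay below the footing base: z = 1.1 + 3.4/2 = 2.8 m.
Stress increase at mid-clay by the 2:1 spreading method:
Δσ ≈ qD²/(D+z)² = 211×6²/(6+2.8)² = 98.089 kPa
Final effective stress: σ'_f = 102 + 98.089 = 200.09 kPa.
σ'_f = 200.09 ≤ σ'_p = 249 kPa, so the clay remains overconsolidated and only the recompression index applies:
S_c = C_r·H/(1+e₀)·log₁₀(σ'_f/σ'_0) = 0.076×3.4/1.89×log₁₀(200.09/102)
    = 0.13672 × 0.29263 = 0.04001 m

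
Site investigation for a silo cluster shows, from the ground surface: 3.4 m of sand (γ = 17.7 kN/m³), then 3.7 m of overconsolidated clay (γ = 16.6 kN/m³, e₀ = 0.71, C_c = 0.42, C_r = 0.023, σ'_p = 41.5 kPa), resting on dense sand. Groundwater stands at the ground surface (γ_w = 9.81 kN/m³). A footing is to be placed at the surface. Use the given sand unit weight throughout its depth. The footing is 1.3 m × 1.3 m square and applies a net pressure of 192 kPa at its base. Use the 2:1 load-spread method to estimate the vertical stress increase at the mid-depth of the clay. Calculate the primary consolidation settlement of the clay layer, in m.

S_c ≈ 0.0498 m

Mid-depth of clay below the ground surface: z = 3.4 + 3.7/2 = 5.25 m.
Total vertical stress at mid-clay: σ_v = 17.7×3.4 + 16.6×1.85 = 90.89 kPa.
Pore pressure: u = 9.81×(5.25 − 0) = 51.503 kPa.
Initial effective stress: σ'_0 = σ_v − u = 90.89 − 51.503 = 39.387 kPa.
Stress increase at mid-clay by the 2:1 spreading method:
Δσ = qBL/((B+z)(L+z)) = 192×1.3×1.3/((1.3+5.25)(1.3+5.25)) = 7.5632 kPa
Final effective stress: σ'_f = 39.387 + 7.5632 = 46.95 kPa.
σ'_f = 46.95 > σ'_p = 41.5 kPa, so the stress path crosses the preconsolidation pressure — recompression up to σ'_p, then virgin compression beyond:
S_c = H/(1+e₀)·[C_r·log₁₀(σ'_p/σ'_0) + C_c·log₁₀(σ'_f/σ'_p)]
    = 3.7/1.71 × [0.023×log₁₀(41.5/39.387) + 0.42×log₁₀(46.95/41.5)]
    = 2.1637 × [0.00052199 + 0.022507] = 0.04983 m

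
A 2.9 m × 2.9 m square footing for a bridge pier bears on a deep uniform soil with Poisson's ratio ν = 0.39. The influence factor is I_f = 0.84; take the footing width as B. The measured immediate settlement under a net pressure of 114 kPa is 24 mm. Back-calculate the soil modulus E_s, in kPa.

S_e = q·B·(1−ν²)/E_s · I_f  ⇒  E_s = q·B·(1−ν²)·I_f / S_e.
E_s = 114 × 2.9 × 0.8479 × 0.84 / 0.024 = 9811 kPa

E_s ≈ 9810 kPa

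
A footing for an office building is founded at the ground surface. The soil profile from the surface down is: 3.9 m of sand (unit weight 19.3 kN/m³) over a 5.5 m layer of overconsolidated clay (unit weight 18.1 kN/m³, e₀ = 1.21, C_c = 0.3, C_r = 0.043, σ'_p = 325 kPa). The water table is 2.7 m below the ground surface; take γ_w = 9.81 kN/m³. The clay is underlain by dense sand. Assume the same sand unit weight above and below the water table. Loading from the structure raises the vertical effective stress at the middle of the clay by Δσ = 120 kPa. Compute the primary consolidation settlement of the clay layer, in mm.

Mid-depth of clay below the ground surface: z = 3.9 + 5.5/2 = 6.65 m.
Total vertical stress at mid-clay: σ_v = 19.3×3.9 + 18.1×2.75 = 125.05 kPa.
Pore pressure: u = 9.81×(6.65 − 2.7) = 38.75 kPa.
Initial effective stress: σ'_0 = σ_v − u = 125.05 − 38.75 = 86.3 kPa.
Final effective stress: σ'_f = 86.3 + 120 = 206.3 kPa.
σ'_f = 206.3 ≤ σ'_p = 325 kPa, so the clay remains overconsolidated and only the recompression index applies:
S_c = C_r·H/(1+e₀)·log₁₀(σ'_f/σ'_0) = 0.043×5.5/2.21×log₁₀(206.3/86.3)
    = 0.10701 × 0.37849 = 0.0405 m

S_c ≈ 40.5 mm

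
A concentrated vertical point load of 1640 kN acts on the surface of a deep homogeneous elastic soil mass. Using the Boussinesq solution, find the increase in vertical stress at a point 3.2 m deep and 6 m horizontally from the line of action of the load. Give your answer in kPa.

Δσ_z ≈ 1.76 kPa

Boussinesq vertical stress below a point load on an elastic half-space:
Δσ_z = 3P/(2πz²) · [1 + (r/z)²]^(−5/2)
r/z = 6/3.2 = 1.875; [1+(r/z)²]^(−5/2) = 0.023078.
Δσ_z = 3×1640/(2π×3.2²) × 0.023078 = 76.469 × 0.023078 = 1.765 kPa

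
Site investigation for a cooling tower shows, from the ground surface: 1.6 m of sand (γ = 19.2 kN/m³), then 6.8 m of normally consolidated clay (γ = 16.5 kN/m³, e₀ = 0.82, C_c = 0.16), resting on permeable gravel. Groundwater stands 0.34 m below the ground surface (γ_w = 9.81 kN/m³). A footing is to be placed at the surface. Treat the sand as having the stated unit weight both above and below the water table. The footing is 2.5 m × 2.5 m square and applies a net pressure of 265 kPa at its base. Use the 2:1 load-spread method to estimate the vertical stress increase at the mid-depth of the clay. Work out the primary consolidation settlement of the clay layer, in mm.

Mid-depth of clay below the ground surface: z = 1.6 + 6.8/2 = 5 m.
Total vertical stress at mid-clay: σ_v = 19.2×1.6 + 16.5×3.4 = 86.82 kPa.
Pore pressure: u = 9.81×(5 − 0.34) = 45.715 kPa.
Initial effective stress: σ'_0 = σ_v − u = 86.82 − 45.715 = 41.105 kPa.
Stress increase at mid-clay by the 2:1 spreading method:
Δσ = qBL/((B+z)(L+z)) = 265×2.5×2.5/((2.5+5)(2.5+5)) = 29.444 kPa
Final effective stress: σ'_f = σ'_0 + Δσ = 41.105 + 29.444 = 70.549 kPa.
Normally consolidated clay, so the full stress increment lies on the virgin compression line:
S_c = C_c·H/(1+e₀)·log₁₀(σ'_f/σ'_0) = 0.16×6.8/(1+0.82)×log₁₀(70.549/41.105)
    = 0.5978 × 0.2346 = 0.1402 m

S_c ≈ 140 mm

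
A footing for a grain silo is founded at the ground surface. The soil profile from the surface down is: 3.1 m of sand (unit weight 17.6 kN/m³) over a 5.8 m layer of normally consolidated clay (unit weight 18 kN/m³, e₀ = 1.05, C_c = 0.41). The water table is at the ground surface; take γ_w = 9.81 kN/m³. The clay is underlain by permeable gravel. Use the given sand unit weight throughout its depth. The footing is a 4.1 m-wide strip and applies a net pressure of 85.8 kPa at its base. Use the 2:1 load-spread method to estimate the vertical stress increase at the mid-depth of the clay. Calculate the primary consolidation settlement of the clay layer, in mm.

S_c ≈ 275 mm

Mid-depth of clay below the ground surface: z = 3.1 + 5.8/2 = 6 m.
Total vertical stress at mid-clay: σ_v = 17.6×3.1 + 18×2.9 = 106.76 kPa.
Pore pressure: u = 9.81×(6 − 0) = 58.86 kPa.
Initial effective stress: σ'_0 = σ_v − u = 106.76 − 58.86 = 47.9 kPa.
Stress increase at mid-clay by the 2:1 spreading method:
Δσ = qB/(B+z) = 85.8×4.1/(4.1+6) = 34.83 kPa
Final effective stress: σ'_f = σ'_0 + Δσ = 47.9 + 34.83 = 82.73 kPa.
Normally consolidated clay, so the full stress increment lies on the virgin compression line:
S_c = C_c·H/(1+e₀)·log₁₀(σ'_f/σ'_0) = 0.41×5.8/(1+1.05)×log₁₀(82.73/47.9)
    = 1.16 × 0.23733 = 0.2753 m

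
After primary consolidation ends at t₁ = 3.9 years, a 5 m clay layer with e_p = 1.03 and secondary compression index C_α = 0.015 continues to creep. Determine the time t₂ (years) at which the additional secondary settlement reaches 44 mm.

S_s = C_α·H/(1+e_p)·log₁₀(t₂/t₁) ⇒ log₁₀(t₂/t₁) = S_s·(1+e_p)/(C_α·H).
log₁₀(t₂/t₁) = 0.044 × (1+1.03) / (0.015×5) = 1.191
t₂ = t₁ × 10^1.191 = 3.9 × 15.52 = 60.53 years

t₂ ≈ 60.5 years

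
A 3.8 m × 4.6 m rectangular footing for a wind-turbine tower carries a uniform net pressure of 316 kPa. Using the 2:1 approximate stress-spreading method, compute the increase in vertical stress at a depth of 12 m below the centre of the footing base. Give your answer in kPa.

By the 2:1 method the load spreads at 1 horizontal : 2 vertical, so at depth z the loaded area has grown by z in each plan dimension:
Δσ = qBL/((B+z)(L+z)) = 316×3.8×4.6/((3.8+12)(4.6+12)) = 21.06 kPa

Δσ_z ≈ 21.1 kPa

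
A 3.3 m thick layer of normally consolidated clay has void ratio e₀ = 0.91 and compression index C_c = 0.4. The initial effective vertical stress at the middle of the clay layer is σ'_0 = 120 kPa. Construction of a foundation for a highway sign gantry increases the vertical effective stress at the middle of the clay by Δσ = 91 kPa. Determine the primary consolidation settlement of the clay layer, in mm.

S_c ≈ 169 mm

Final effective stress: σ'_f = σ'_0 + Δσ = 120 + 91 = 211 kPa.
Normally consolidated clay, so the full stress increment lies on the virgin compression line:
S_c = C_c·H/(1+e₀)·log₁₀(σ'_f/σ'_0) = 0.4×3.3/(1+0.91)×log₁₀(211/120)
    = 0.6911 × 0.2451 = 0.1694 m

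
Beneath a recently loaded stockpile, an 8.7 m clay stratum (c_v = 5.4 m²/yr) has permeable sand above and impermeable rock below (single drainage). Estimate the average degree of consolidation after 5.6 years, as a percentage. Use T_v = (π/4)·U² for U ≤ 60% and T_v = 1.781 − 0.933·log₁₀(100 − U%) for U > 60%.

Drainage path length: H_d = H = 8.7 m (single drainage).
T_v = c_v·t/H_d² = 5.4×5.6/8.7² = 0.39952.
T_v = 0.39952 corresponds to the U > 60% branch:
U = 1 − 10^((1.781 − T_v)/0.933)/100 = 0.6975

U ≈ 69.8 %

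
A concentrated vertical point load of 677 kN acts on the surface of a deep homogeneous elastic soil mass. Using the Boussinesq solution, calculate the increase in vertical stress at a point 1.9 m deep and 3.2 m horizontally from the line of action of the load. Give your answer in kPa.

Δσ_z ≈ 3.11 kPa

Boussinesq vertical stress below a point load on an elastic half-space:
Δσ_z = 3P/(2πz²) · [1 + (r/z)²]^(−5/2)
r/z = 3.2/1.9 = 1.6842; [1+(r/z)²]^(−5/2) = 0.034685.
Δσ_z = 3×677/(2π×1.9²) × 0.034685 = 89.541 × 0.034685 = 3.106 kPa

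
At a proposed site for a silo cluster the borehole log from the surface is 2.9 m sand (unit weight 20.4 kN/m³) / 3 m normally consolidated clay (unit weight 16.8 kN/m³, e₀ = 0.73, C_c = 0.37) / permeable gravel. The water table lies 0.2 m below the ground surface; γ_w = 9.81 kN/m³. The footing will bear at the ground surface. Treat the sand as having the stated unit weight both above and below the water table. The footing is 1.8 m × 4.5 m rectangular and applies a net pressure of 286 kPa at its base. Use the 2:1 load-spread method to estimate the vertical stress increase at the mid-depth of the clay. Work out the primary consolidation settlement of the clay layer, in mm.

Mid-depth of clay below the ground surface: z = 2.9 + 3/2 = 4.4 m.
Total vertical stress at mid-clay: σ_v = 20.4×2.9 + 16.8×1.5 = 84.36 kPa.
Pore pressure: u = 9.81×(4.4 − 0.2) = 41.202 kPa.
Initial effective stress: σ'_0 = σ_v − u = 84.36 − 41.202 = 43.158 kPa.
Stress increase at mid-clay by the 2:1 spreading method:
Δσ = qBL/((B+z)(L+z)) = 286×1.8×4.5/((1.8+4.4)(4.5+4.4)) = 41.983 kPa
Final effective stress: σ'_f = σ'_0 + Δσ = 43.158 + 41.983 = 85.141 kPa.
Normally consolidated clay, so the full stress increment lies on the virgin compression line:
S_c = C_c·H/(1+e₀)·log₁₀(σ'_f/σ'_0) = 0.37×3/(1+0.73)×log₁₀(85.141/43.158)
    = 0.64162 × 0.29508 = 0.1893 m

S_c ≈ 189 mm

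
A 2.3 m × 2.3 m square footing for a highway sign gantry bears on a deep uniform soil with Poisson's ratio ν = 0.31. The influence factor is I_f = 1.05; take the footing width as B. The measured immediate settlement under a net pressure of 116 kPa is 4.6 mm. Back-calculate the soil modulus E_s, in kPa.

E_s ≈ 55000 kPa

S_e = q·B·(1−ν²)/E_s · I_f  ⇒  E_s = q·B·(1−ν²)·I_f / S_e.
E_s = 116 × 2.3 × 0.9039 × 1.05 / 0.0046 = 55050 kPa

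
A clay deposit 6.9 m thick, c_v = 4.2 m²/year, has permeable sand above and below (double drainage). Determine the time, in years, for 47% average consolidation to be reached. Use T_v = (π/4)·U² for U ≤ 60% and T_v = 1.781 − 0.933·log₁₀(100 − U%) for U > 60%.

t ≈ 0.492 years

Drainage path length: H_d = H/2 = 3.45 m (double drainage).
U ≤ 60%: T_v = (π/4)·U² = (π/4)×0.47² = 0.17349.
t = T_v·H_d²/c_v = 0.17349×3.45²/4.2 = 0.4917 years.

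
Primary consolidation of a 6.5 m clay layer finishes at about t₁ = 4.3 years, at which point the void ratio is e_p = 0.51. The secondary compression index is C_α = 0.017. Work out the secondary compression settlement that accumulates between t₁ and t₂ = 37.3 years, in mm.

S_s ≈ 68.7 mm

Secondary compression: S_s = C_α·H/(1+e_p)·log₁₀(t₂/t₁)
S_s = 0.017×6.5/(1+0.51)×log₁₀(37.3/4.3)
    = 0.07318 × 0.9382 = 0.06866 m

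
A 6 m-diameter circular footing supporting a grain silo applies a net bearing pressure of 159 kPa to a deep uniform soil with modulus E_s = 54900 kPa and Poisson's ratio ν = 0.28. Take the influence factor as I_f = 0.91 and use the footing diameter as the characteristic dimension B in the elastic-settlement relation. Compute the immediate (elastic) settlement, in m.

Immediate (elastic) settlement: S_e = q·B·(1−ν²)/E_s · I_f.
S_e = 159 × 6 × (1 − 0.28²) / 54900 × 0.91
    = 159 × 6 × 0.9216 / 54900 × 0.91
    = 0.01457 m

S_e ≈ 0.0146 m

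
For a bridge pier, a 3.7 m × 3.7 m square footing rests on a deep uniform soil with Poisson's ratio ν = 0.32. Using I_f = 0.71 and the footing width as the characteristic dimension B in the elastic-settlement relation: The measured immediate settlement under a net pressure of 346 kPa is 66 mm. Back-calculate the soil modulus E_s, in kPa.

E_s ≈ 12400 kPa

S_e = q·B·(1−ν²)/E_s · I_f  ⇒  E_s = q·B·(1−ν²)·I_f / S_e.
E_s = 346 × 3.7 × 0.8976 × 0.71 / 0.066 = 12360 kPa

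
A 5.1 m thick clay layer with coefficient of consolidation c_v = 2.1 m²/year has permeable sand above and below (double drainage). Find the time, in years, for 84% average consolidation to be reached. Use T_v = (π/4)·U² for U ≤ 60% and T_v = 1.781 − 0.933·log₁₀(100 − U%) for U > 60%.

t ≈ 2.04 years

Drainage path length: H_d = H/2 = 2.55 m (double drainage).
U > 60%: T_v = 1.781 − 0.933·log₁₀(100 − 84) = 0.65756.
t = T_v·H_d²/c_v = 0.65756×2.55²/2.1 = 2.036 years.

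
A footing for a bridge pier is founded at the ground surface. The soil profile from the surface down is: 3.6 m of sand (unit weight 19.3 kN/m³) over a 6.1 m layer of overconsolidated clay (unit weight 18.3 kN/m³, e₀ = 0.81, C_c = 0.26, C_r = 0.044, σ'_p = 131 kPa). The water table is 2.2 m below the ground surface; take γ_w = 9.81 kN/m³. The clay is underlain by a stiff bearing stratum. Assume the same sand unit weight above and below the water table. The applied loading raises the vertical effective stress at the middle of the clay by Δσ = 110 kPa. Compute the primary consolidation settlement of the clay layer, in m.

Mid-depth of clay below the ground surface: z = 3.6 + 6.1/2 = 6.65 m.
Total vertical stress at mid-clay: σ_v = 19.3×3.6 + 18.3×3.05 = 125.3 kPa.
Pore pressure: u = 9.81×(6.65 − 2.2) = 43.655 kPa.
Initial effective stress: σ'_0 = σ_v − u = 125.3 − 43.655 = 81.645 kPa.
Final effective stress: σ'_f = 81.645 + 110 = 191.64 kPa.
σ'_f = 191.64 > σ'_p = 131 kPa, so the stress path crosses the preconsolidation pressure — recompression up to σ'_p, then virgin compression beyond:
S_c = H/(1+e₀)·[C_r·log₁₀(σ'_p/σ'_0) + C_c·log₁₀(σ'_f/σ'_p)]
    = 6.1/1.81 × [0.044×log₁₀(131/81.645) + 0.26×log₁₀(191.64/131)]
    = 3.3702 × [0.009035 + 0.042956] = 0.1752 m

S_c ≈ 0.175 m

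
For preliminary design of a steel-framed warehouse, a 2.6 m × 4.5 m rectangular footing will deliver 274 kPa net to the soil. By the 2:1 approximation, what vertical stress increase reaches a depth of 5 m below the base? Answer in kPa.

Δσ_z ≈ 44.4 kPa

By the 2:1 method the load spreads at 1 horizontal : 2 vertical, so at depth z the loaded area has grown by z in each plan dimension:
Δσ = qBL/((B+z)(L+z)) = 274×2.6×4.5/((2.6+5)(4.5+5)) = 44.402 kPa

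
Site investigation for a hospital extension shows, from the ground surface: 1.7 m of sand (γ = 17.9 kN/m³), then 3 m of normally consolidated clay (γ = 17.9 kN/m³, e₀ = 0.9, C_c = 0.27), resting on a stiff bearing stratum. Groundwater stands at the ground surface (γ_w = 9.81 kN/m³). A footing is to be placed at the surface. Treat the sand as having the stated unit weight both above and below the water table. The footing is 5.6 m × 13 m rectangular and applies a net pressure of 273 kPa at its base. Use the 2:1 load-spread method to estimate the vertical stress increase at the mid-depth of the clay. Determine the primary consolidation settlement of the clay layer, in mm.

Mid-depth of clay below the ground surface: z = 1.7 + 3/2 = 3.2 m.
Total vertical stress at mid-clay: σ_v = 17.9×1.7 + 17.9×1.5 = 57.28 kPa.
Pore pressure: u = 9.81×(3.2 − 0) = 31.392 kPa.
Initial effective stress: σ'_0 = σ_v − u = 57.28 − 31.392 = 25.888 kPa.
Stress increase at mid-clay by the 2:1 spreading method:
Δσ = qBL/((B+z)(L+z)) = 273×5.6×13/((5.6+3.2)(13+3.2)) = 139.41 kPa
Final effective stress: σ'_f = σ'_0 + Δσ = 25.888 + 139.41 = 165.3 kPa.
Normally consolidated clay, so the full stress increment lies on the virgin compression line:
S_c = C_c·H/(1+e₀)·log₁₀(σ'_f/σ'_0) = 0.27×3/(1+0.9)×log₁₀(165.3/25.888)
    = 0.42632 × 0.80517 = 0.3433 m

S_c ≈ 343 mm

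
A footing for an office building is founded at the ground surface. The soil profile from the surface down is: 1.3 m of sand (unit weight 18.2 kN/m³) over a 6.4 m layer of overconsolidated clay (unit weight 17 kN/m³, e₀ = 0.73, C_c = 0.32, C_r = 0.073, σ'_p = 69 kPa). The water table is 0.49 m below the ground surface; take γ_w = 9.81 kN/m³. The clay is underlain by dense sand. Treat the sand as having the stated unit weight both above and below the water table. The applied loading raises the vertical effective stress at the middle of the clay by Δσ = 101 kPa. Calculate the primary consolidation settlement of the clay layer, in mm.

Mid-depth of clay below the ground surface: z = 1.3 + 6.4/2 = 4.5 m.
Total vertical stress at mid-clay: σ_v = 18.2×1.3 + 17×3.2 = 78.06 kPa.
Pore pressure: u = 9.81×(4.5 − 0.49) = 39.338 kPa.
Initial effective stress: σ'_0 = σ_v − u = 78.06 − 39.338 = 38.722 kPa.
Final effective stress: σ'_f = 38.722 + 101 = 139.72 kPa.
σ'_f = 139.72 > σ'_p = 69 kPa, so the stress path crosses the preconsolidation pressure — recompression up to σ'_p, then virgin compression beyond:
S_c = H/(1+e₀)·[C_r·log₁₀(σ'_p/σ'_0) + C_c·log₁₀(σ'_f/σ'_p)]
    = 6.4/1.73 × [0.073×log₁₀(69/38.722) + 0.32×log₁₀(139.72/69)]
    = 3.6994 × [0.018315 + 0.098051] = 0.4305 m

S_c ≈ 430 mm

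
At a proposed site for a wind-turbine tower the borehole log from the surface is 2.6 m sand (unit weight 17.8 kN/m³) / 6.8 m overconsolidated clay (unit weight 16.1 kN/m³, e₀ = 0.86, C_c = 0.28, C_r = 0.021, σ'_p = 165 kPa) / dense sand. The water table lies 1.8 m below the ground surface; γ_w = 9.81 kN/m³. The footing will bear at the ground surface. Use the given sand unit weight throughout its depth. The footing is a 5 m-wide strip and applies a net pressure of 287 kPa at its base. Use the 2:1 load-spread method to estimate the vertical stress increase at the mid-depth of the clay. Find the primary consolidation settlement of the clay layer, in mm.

S_c ≈ 97.2 mm

Mid-depth of clay below the ground surface: z = 2.6 + 6.8/2 = 6 m.
Total vertical stress at mid-clay: σ_v = 17.8×2.6 + 16.1×3.4 = 101.02 kPa.
Pore pressure: u = 9.81×(6 − 1.8) = 41.202 kPa.
Initial effective stress: σ'_0 = σ_v − u = 101.02 − 41.202 = 59.818 kPa.
Stress increase at mid-clay by the 2:1 spreading method:
Δσ = qB/(B+z) = 287×5/(5+6) = 130.45 kPa
Final effective stress: σ'_f = 59.818 + 130.45 = 190.27 kPa.
σ'_f = 190.27 > σ'_p = 165 kPa, so the stress path crosses the preconsolidation pressure — recompression up to σ'_p, then virgin compression beyond:
S_c = H/(1+e₀)·[C_r·log₁₀(σ'_p/σ'_0) + C_c·log₁₀(σ'_f/σ'_p)]
    = 6.8/1.86 × [0.021×log₁₀(165/59.818) + 0.28×log₁₀(190.27/165)]
    = 3.6559 × [0.0092537 + 0.017328] = 0.09718 m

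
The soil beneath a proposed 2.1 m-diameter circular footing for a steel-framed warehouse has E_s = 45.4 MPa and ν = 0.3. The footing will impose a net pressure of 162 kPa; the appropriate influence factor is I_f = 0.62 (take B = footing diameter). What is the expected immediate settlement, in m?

S_e ≈ 0.00423 m

Immediate (elastic) settlement: S_e = q·B·(1−ν²)/E_s · I_f.
E_s = 45.4 MPa = 45400 kPa.
S_e = 162 × 2.1 × (1 − 0.3²) / 45400 × 0.62
    = 162 × 2.1 × 0.91 / 45400 × 0.62
    = 0.004228 m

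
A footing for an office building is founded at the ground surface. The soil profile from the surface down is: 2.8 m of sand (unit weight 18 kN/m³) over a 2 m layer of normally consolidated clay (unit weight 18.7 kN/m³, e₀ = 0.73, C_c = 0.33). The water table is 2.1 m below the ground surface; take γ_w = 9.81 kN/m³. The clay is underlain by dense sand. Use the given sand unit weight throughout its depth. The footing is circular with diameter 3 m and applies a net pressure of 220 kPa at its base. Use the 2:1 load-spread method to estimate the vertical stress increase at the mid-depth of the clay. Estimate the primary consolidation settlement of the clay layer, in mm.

S_c ≈ 98.9 mm

Mid-depth of clay below the ground surface: z = 2.8 + 2/2 = 3.8 m.
Total vertical stress at mid-clay: σ_v = 18×2.8 + 18.7×1 = 69.1 kPa.
Pore pressure: u = 9.81×(3.8 − 2.1) = 16.677 kPa.
Initial effective stress: σ'_0 = σ_v − u = 69.1 − 16.677 = 52.423 kPa.
Stress increase at mid-clay by the 2:1 spreading method:
Δσ ≈ qD²/(D+z)² = 220×3²/(3+3.8)² = 42.82 kPa
Final effective stress: σ'_f = σ'_0 + Δσ = 52.423 + 42.82 = 95.243 kPa.
Normally consolidated clay, so the full stress increment lies on the virgin compression line:
S_c = C_c·H/(1+e₀)·log₁₀(σ'_f/σ'_0) = 0.33×2/(1+0.73)×log₁₀(95.243/52.423)
    = 0.3815 × 0.25931 = 0.09893 m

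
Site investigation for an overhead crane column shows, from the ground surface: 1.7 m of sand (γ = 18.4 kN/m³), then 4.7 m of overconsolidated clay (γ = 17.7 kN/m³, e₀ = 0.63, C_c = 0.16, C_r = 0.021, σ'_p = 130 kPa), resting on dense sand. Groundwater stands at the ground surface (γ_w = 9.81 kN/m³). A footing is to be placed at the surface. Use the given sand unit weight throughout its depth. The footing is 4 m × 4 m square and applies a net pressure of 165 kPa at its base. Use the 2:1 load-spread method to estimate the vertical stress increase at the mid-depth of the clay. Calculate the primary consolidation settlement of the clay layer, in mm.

S_c ≈ 21.1 mm

Mid-depth of clay below the ground surface: z = 1.7 + 4.7/2 = 4.05 m.
Total vertical stress at mid-clay: σ_v = 18.4×1.7 + 17.7×2.35 = 72.875 kPa.
Pore pressure: u = 9.81×(4.05 − 0) = 39.73 kPa.
Initial effective stress: σ'_0 = σ_v − u = 72.875 − 39.73 = 33.145 kPa.
Stress increase at mid-clay by the 2:1 spreading method:
Δσ = qBL/((B+z)(L+z)) = 165×4×4/((4+4.05)(4+4.05)) = 40.739 kPa
Final effective stress: σ'_f = 33.145 + 40.739 = 73.884 kPa.
σ'_f = 73.884 ≤ σ'_p = 130 kPa, so the clay remains overconsolidated and only the recompression index applies:
S_c = C_r·H/(1+e₀)·log₁₀(σ'_f/σ'_0) = 0.021×4.7/1.63×log₁₀(73.884/33.145)
    = 0.060551 × 0.34813 = 0.02108 m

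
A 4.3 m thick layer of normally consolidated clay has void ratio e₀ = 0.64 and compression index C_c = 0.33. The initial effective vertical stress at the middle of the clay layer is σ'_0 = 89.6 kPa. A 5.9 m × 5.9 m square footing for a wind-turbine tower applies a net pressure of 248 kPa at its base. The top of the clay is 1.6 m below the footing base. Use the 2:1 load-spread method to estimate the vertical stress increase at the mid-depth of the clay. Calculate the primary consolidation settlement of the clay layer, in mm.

Mid-depth of clay below the footing base: z = 1.6 + 4.3/2 = 3.75 m.
Stress increase at mid-clay by the 2:1 spreading method:
Δσ = qBL/((B+z)(L+z)) = 248×5.9×5.9/((5.9+3.75)(5.9+3.75)) = 92.705 kPa
Final effective stress: σ'_f = σ'_0 + Δσ = 89.6 + 92.705 = 182.31 kPa.
Normally consolidated clay, so the full stress increment lies on the virgin compression line:
S_c = C_c·H/(1+e₀)·log₁₀(σ'_f/σ'_0) = 0.33×4.3/(1+0.64)×log₁₀(182.31/89.6)
    = 0.86524 × 0.3085 = 0.2669 m

S_c ≈ 267 mm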